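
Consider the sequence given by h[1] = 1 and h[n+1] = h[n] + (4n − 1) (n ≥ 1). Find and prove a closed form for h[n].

Claim: h[n] = 2n^2 − 3n + 2.

Base case: h[1] = 1, and 2·1^2 − 3·1 + 2 = 1.
Assume h[k] = 2k^2 − 3k + 2.
Then h[k+1] = h[k] + (4k − 1) = (2k^2 − 3k + 2) + (4k − 1) = 2k^2 + k + 1,
and 2·(k+1)^2 − 3·(k+1) + 2 = 2k^2 + k + 1.
By induction, h[n] = 2n^2 − 3n + 2 for all n ≥ 1.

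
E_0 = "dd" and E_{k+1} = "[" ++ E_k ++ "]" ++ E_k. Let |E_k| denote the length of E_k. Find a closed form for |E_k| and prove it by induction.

Claim: |E_k| = 2^{k+2} − 2.

Base case: |E_0| = 2, and 2^{0+2} − 2 = 2.
Assume |E_m| = 2^{m+2} − 2.
Then |E_{m+1}| = 1 + |E_m| + 1 + |E_m| = 2|E_m| + 2 = 2(2^{m+2} − 2) + 2 = 2^{m+3} − 4 + 2 = 2^{m+3} − 2.
By induction, |E_k| = 2^{k+2} − 2 for all k ≥ 0.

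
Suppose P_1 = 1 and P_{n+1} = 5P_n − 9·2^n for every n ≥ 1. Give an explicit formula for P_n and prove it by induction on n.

Claim: P_n = -5^n + 3·2^n.

Base case: P_1 = 1, and -5^1 + 3·2^1 = -5 + 6 = 1.
Assume P_r = -5^r + 3·2^r for some r ≥ 1.
Then P_{r+1} = 5P_r − 9·2^r = 5·(-5^r + 3·2^r) − 9·2^r = -5^{r+1} + 15·2^r − 9·2^r = -5^{r+1} + 6·2^r = -5^{r+1} + 3·2^{r+1}.
This completes the inductive step, so P_n = -5^n + 3·2^n for all n ≥ 1.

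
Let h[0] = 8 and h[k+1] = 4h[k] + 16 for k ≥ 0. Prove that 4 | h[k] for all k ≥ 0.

Base case: h[0] = 8 = 4·2, so 4 | h[0].
Assume 4 | h[j], so h[j] = 4t for some integer t.
Then h[j+1] = 4h[j] + 16 = 4·(4t) + 16 = 4(4t + 4), so 4 | h[j+1].
This completes the inductive step, so 4 | h[k] for all k ≥ 0.

4 | h[k]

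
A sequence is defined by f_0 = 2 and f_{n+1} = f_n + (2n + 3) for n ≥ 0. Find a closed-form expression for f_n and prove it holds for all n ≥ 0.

Claim: f_n = n^2 + 2n + 2.

Base case: f_0 = 2, and 0^2 + 2·0 + 2 = 2.
Assume f_j = j^2 + 2j + 2.
Then f_{j+1} = f_j + (2j + 3) = (j^2 + 2j + 2) + (2j + 3) = j^2 + 4j + 5,
and (j+1)^2 + 2·(j+1) + 2 = j^2 + 4j + 5.
Hence f_n = n^2 + 2n + 2 for every n ≥ 0, by induction.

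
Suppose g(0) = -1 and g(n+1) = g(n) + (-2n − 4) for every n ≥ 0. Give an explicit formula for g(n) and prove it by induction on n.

Claim: g(n) = -n^2 − 3n − 1.

Base case: g(0) = -1, and -0^2 − 3·0 − 1 = -1.
Assume g(j) = -j^2 − 3j − 1.
Then g(j+1) = g(j) + (-2j − 4) = (-j^2 − 3j − 1) + (-2j − 4) = -j^2 − 5j − 5,
and -(j+1)^2 − 3·(j+1) − 1 = -j^2 − 5j − 5.
Hence g(n) = -n^2 − 3n − 1 for every n ≥ 0, by induction.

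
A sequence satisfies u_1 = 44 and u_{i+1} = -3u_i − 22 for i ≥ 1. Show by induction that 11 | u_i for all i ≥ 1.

Base case: u_1 = 44 = 11·4, so 11 | u_1.
Assume 11 | u_k, so u_k = 11t for some integer t.
Then u_{k+1} = -3u_k − 22 = -3·(11t) − 22 = 11(-3t − 2), so 11 | u_{k+1}.
So the property holds for k+1, and by induction 11 | u_i for all i ≥ 1.

11 | u_i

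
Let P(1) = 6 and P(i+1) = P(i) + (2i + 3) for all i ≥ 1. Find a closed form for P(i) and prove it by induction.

Claim: P(i) = i^2 + 2i + 3.

Base case: P(1) = 6, and 1^2 + 2·1 + 3 = 6.
Assume P(m) = m^2 + 2m + 3.
Then P(m+1) = P(m) + (2m + 3) = (m^2 + 2m + 3) + (2m + 3) = m^2 + 4m + 6,
and (m+1)^2 + 2·(m+1) + 3 = m^2 + 4m + 6.
By induction, P(i) = i^2 + 2i + 3 for all i ≥ 1.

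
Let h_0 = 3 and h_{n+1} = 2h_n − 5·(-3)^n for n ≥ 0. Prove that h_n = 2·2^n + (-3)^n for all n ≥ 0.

Base case: h_0 = 3, and 2·2^0 + (-3)^0 = 2 + 1 = 3.
Assume h_m = 2·2^m + (-3)^m for some m ≥ 0.
Then h_{m+1} = 2h_m − 5·(-3)^m = 2·(2·2^m + (-3)^m) − 5·(-3)^m = 2·2^{m+1} + 2·(-3)^m − 5·(-3)^m = 2·2^{m+1} − 3·(-3)^m = 2·2^{m+1} + (-3)^{m+1}.
By induction, h_n = 2·2^n + (-3)^n for all n ≥ 0.

h_n = 2·2^n + (-3)^n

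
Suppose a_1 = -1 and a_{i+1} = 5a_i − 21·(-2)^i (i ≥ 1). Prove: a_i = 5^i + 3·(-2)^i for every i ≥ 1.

Base case: a_1 = -1, and 5^1 + 3·(-2)^1 = 5 − 6 = -1.
Assume a_k = 5^k + 3·(-2)^k for some k ≥ 1.
Then a_{k+1} = 5a_k − 21·(-2)^k = 5·(5^k + 3·(-2)^k) − 21·(-2)^k = 5^{k+1} + 15·(-2)^k − 21·(-2)^k = 5^{k+1} − 6·(-2)^k = 5^{k+1} + 3·(-2)^{k+1}.
So the formula holds for k+1, and by induction a_i = 5^i + 3·(-2)^i for all i ≥ 1.

a_i = 5^i + 3·(-2)^i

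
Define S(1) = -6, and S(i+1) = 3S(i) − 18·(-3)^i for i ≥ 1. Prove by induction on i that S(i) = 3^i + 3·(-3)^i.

Base case: S(1) = -6, and 3^1 + 3·(-3)^1 = 3 − 9 = -6.
Assume S(k) = 3^k + 3·(-3)^k for some k ≥ 1.
Then S(k+1) = 3S(k) − 18·(-3)^k = 3·(3^k + 3·(-3)^k) − 18·(-3)^k = 3^{k+1} + 9·(-3)^k − 18·(-3)^k = 3^{k+1} − 9·(-3)^k = 3^{k+1} + 3·(-3)^{k+1}.
Hence S(i) = 3^i + 3·(-3)^i for every i ≥ 1, by induction.

S(i) = 3^i + 3·(-3)^i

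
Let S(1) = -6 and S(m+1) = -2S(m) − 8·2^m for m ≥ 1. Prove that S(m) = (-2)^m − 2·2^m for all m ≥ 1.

Base case: S(1) = -6, and (-2)^1 − 2·2^1 = -2 − 4 = -6.
Assume S(j) = (-2)^j − 2·2^j for some j ≥ 1.
Then S(j+1) = -2S(j) − 8·2^j = -2·((-2)^j − 2·2^j) − 8·2^j = (-2)^{j+1} + 4·2^j − 8·2^j = (-2)^{j+1} − 4·2^j = (-2)^{j+1} − 2·2^{j+1}.
So the formula holds for j+1, and by induction S(m) = (-2)^m − 2·2^m for all m ≥ 1.

S(m) = (-2)^m − 2·2^m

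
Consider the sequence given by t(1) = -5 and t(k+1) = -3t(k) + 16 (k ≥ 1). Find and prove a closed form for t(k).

Claim: t(k) = 3·(-3)^k + 4.

Base case: t(1) = -5, and 3·(-3)^1 + 4 = -9 + 4 = -5.
Assume t(r) = 3·(-3)^r + 4 for some r ≥ 1.
Then t(r+1) = -3t(r) + 16 = -3·(3·(-3)^r + 4) + 16 = -9·(-3)^r − 12 + 16 = 3·(-3)^{r+1} + 4.
So the formula holds for r+1, and by induction t(k) = 3·(-3)^k + 4 for all k ≥ 1.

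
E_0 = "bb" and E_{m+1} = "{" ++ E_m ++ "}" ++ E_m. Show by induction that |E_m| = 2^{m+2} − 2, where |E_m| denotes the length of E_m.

Base case: |E_0| = 2, and 2^{0+2} − 2 = 2.
Assume |E_r| = 2^{r+2} − 2.
Then |E_{r+1}| = 1 + |E_r| + 1 + |E_r| = 2|E_r| + 2 = 2(2^{r+2} − 2) + 2 = 2^{r+3} − 4 + 2 = 2^{r+3} − 2.
Hence |E_m| = 2^{m+2} − 2 for every m ≥ 0, by induction.

|E_m| = 2^{m+2} − 2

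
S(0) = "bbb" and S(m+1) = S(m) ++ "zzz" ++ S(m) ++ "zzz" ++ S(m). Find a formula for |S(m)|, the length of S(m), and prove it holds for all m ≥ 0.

Claim: |S(m)| = 6·3^m − 3.

Base case: |S(0)| = 3, and 6·3^0 − 3 = 3.
Assume |S(k)| = 6·3^k − 3.
Then |S(k+1)| = 3|S(k)| + 6 = 3(6·3^k − 3) + 6 = 6·3^{k+1} − 9 + 6 = 6·3^{k+1} − 3.
Hence |S(m)| = 6·3^m − 3 for every m ≥ 0, by induction.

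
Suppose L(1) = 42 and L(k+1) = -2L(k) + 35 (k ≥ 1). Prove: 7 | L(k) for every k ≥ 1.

Base case: L(1) = 42 = 7·6, so 7 | L(1).
Assume 7 | L(m), so L(m) = 7t for some integer t.
Then L(m+1) = -2L(m) + 35 = -2·(7t) + 35 = 7(-2t + 5), so 7 | L(m+1).
So the property holds for m+1, and by induction 7 | L(k) for all k ≥ 1.

7 | L(k)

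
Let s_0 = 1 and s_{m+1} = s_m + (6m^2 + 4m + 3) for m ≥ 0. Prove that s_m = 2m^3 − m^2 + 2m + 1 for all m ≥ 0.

Base case: s_0 = 1, and 2·0^3 − 0^2 + 2·0 + 1 = 1.
Assume s_r = 2r^3 − r^2 + 2r + 1.
Then s_{r+1} = s_r + (6r^2 + 4r + 3) = (2r^3 − r^2 + 2r + 1) + (6r^2 + 4r + 3) = 2r^3 + 5r^2 + 6r + 4,
and 2·(r+1)^3 − (r+1)^2 + 2·(r+1) + 1 = 2r^3 + 5r^2 + 6r + 4.
This completes the inductive step, so s_m = 2m^3 − m^2 + 2m + 1 for all m ≥ 0.

s_m = 2m^3 − m^2 + 2m + 1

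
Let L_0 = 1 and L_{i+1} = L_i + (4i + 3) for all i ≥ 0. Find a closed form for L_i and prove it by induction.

Claim: L_i = 2i^2 + i + 1.

Base case: L_0 = 1, and 2·0^2 + 0 + 1 = 1.
Assume L_k = 2k^2 + k + 1.
Then L_{k+1} = L_k + (4k + 3) = (2k^2 + k + 1) + (4k + 3) = 2k^2 + 5k + 4,
and 2·(k+1)^2 + (k+1) + 1 = 2k^2 + 5k + 4.
Hence L_i = 2i^2 + i + 1 for every i ≥ 0, by induction.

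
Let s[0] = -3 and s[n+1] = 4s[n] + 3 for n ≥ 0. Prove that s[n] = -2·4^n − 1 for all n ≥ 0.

Base case: s[0] = -3, and -2·4^0 − 1 = -2 − 1 = -3.
Assume s[j] = -2·4^j − 1 for some j ≥ 0.
Then s[j+1] = 4s[j] + 3 = 4·(-2·4^j − 1) + 3 = -8·4^j − 4 + 3 = -2·4^{j+1} − 1.
This completes the inductive step, so s[n] = -2·4^n − 1 for all n ≥ 0.

s[n] = -2·4^n − 1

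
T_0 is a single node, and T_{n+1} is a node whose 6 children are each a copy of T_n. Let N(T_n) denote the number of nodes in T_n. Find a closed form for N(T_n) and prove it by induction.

Claim: N(T_n) = (6^{n+1} − 1)/5.

Base case: N(T_0) = 1, and (6^{0+1} − 1)/5 = 1.
Assume N(T_j) = (6^{j+1} − 1)/5.
Then N(T_{j+1}) = 1 + 6N(T_j) = 1 + 6·(6^{j+1} − 1)/5 = 1 + (6^{j+2} − 6)/5 = (5 + 6^{j+2} − 6)/5 = (6^{j+2} − 1)/5.
Hence N(T_n) = (6^{n+1} − 1)/5 for every n ≥ 0, by induction.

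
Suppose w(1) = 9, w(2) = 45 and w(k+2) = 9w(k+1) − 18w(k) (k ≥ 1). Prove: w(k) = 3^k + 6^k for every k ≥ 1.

Base cases: w(1) = 9 and 3^1 + 6^1 = 9; w(2) = 45 and 3^2 + 6^2 = 45.
Assume w(j) = 3^j + 6^j for all 1 ≤ j ≤ m, where m ≥ 2.
Then w(m+1) = 9w(m) − 18w(m−1) = 9·(3^m + 6^m) − 18·(3^{m−1} + 6^{m−1}) = (9·3 − 18)3^{m−1} + (9·6 − 18)6^{m−1} = 9·3^{m−1} + 36·6^{m−1} = 3^{m+1} + 6^{m+1}.
This completes the inductive step, so w(k) = 3^k + 6^k for all k ≥ 1.

w(k) = 3^k + 6^k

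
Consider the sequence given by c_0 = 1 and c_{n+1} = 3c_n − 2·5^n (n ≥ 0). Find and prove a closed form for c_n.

Claim: c_n = 2·3^n − 5^n.

Base case: c_0 = 1, and 2·3^0 − 5^0 = 2 − 1 = 1.
Assume c_j = 2·3^j − 5^j for some j ≥ 0.
Then c_{j+1} = 3c_j − 2·5^j = 3·(2·3^j − 5^j) − 2·5^j = 2·3^{j+1} − 3·5^j − 2·5^j = 2·3^{j+1} − 5·5^j = 2·3^{j+1} − 5^{j+1}.
This completes the inductive step, so c_n = 2·3^n − 5^n for all n ≥ 0.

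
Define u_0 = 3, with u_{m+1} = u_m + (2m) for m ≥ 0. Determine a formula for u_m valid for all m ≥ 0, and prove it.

Claim: u_m = m^2 − m + 3.

Base case: u_0 = 3, and 0^2 − 0 + 3 = 3.
Assume u_j = j^2 − j + 3.
Then u_{j+1} = u_j + (2j) = (j^2 − j + 3) + (2j) = j^2 + j + 3,
and (j+1)^2 − (j+1) + 3 = j^2 + j + 3.
This completes the inductive step, so u_m = m^2 − m + 3 for all m ≥ 0.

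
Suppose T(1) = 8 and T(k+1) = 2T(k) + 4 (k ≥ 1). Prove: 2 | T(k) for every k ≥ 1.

Base case: T(1) = 8 = 2·4, so 2 | T(1).
Assume 2 | T(m), so T(m) = 2t for some integer t.
Then T(m+1) = 2T(m) + 4 = 2·(2t) + 4 = 2(2t + 2), so 2 | T(m+1).
By induction, 2 | T(k) for all k ≥ 1.

2 | T(k)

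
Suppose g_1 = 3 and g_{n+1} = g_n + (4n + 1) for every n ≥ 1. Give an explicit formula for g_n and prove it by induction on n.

Claim: g_n = 2n^2 − n + 2.

Base case: g_1 = 3, and 2·1^2 − 1 + 2 = 3.
Assume g_r = 2r^2 − r + 2.
Then g_{r+1} = g_r + (4r + 1) = (2r^2 − r + 2) + (4r + 1) = 2r^2 + 3r + 3,
and 2·(r+1)^2 − (r+1) + 2 = 2r^2 + 3r + 3.
Hence g_n = 2n^2 − n + 2 for every n ≥ 1, by induction.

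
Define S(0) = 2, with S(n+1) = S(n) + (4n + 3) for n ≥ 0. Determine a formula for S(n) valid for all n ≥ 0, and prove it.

Claim: S(n) = 2n^2 + n + 2.

Base case: S(0) = 2, and 2·0^2 + 0 + 2 = 2.
Assume S(j) = 2j^2 + j + 2.
Then S(j+1) = S(j) + (4j + 3) = (2j^2 + j + 2) + (4j + 3) = 2j^2 + 5j + 5,
and 2·(j+1)^2 + (j+1) + 2 = 2j^2 + 5j + 5.
By induction, S(n) = 2n^2 + n + 2 for all n ≥ 0.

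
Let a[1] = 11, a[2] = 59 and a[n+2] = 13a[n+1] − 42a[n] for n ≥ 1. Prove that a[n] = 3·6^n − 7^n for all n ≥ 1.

Base cases: a[1] = 11 and 3·6^1 − 7^1 = 11; a[2] = 59 and 3·6^2 − 7^2 = 59.
Assume a[j] = 3·6^j − 7^j for all 1 ≤ j ≤ m, where m ≥ 2.
Then a[m+1] = 13a[m] − 42a[m−1] = 13·(3·6^m − 7^m) − 42·(3·6^{m−1} − 7^{m−1}) = 3·(13·6 − 42)6^{m−1} − (13·7 − 42)7^{m−1} = 108·6^{m−1} − 49·7^{m−1} = 3·6^{m+1} − 7^{m+1}.
This completes the inductive step, so a[n] = 3·6^n − 7^n for all n ≥ 1.

a[n] = 3·6^n − 7^n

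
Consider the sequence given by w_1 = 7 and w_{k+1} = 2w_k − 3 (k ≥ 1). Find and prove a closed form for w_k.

Claim: w_k = 2^{k+1} + 3.

Base case: w_1 = 7, and 2^{1+1} + 3 = 4 + 3 = 7.
Assume w_j = 2^{j+1} + 3 for some j ≥ 1.
Then w_{j+1} = 2w_j − 3 = 2·(2^{j+1} + 3) − 3 = 2^{j+2} + 6 − 3 = 2^{j+2} + 3.
Hence w_k = 2^{k+1} + 3 for every k ≥ 1, by induction.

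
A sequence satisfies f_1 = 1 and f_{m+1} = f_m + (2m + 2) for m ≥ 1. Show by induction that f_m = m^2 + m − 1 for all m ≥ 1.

Base case: f_1 = 1, and 1^2 + 1 − 1 = 1.
Assume f_r = r^2 + r − 1.
Then f_{r+1} = f_r + (2r + 2) = (r^2 + r − 1) + (2r + 2) = r^2 + 3r + 1,
and (r+1)^2 + (r+1) − 1 = r^2 + 3r + 1.
By induction, f_m = m^2 + m − 1 for all m ≥ 1.

f_m = m^2 + m − 1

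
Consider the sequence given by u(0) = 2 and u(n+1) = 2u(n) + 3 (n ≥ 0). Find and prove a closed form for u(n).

Claim: u(n) = 5·2^n − 3.

Base case: u(0) = 2, and 5·2^0 − 3 = 5 − 3 = 2.
Assume u(j) = 5·2^j − 3 for some j ≥ 0.
Then u(j+1) = 2u(j) + 3 = 2·(5·2^j − 3) + 3 = 10·2^j − 6 + 3 = 5·2^{j+1} − 3.
This completes the inductive step, so u(n) = 5·2^n − 3 for all n ≥ 0.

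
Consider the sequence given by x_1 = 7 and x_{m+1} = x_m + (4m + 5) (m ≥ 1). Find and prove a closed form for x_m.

Claim: x_m = 2m^2 + 3m + 2.

Base case: x_1 = 7, and 2·1^2 + 3·1 + 2 = 7.
Assume x_k = 2k^2 + 3k + 2.
Then x_{k+1} = x_k + (4k + 5) = (2k^2 + 3k + 2) + (4k + 5) = 2k^2 + 7k + 7,
and 2·(k+1)^2 + 3·(k+1) + 2 = 2k^2 + 7k + 7.
By induction, x_m = 2m^2 + 3m + 2 for all m ≥ 1.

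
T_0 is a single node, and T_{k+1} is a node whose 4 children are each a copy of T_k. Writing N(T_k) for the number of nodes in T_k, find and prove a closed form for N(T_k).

Claim: N(T_k) = (4^{k+1} − 1)/3.

Base case: N(T_0) = 1, and (4^{0+1} − 1)/3 = 1.
Assume N(T_m) = (4^{m+1} − 1)/3.
Then N(T_{m+1}) = 1 + 4N(T_m) = 1 + 4·(4^{m+1} − 1)/3 = 1 + (4^{m+2} − 4)/3 = (3 + 4^{m+2} − 4)/3 = (4^{m+2} − 1)/3.
So the formula holds for m+1, and by induction N(T_k) = (4^{k+1} − 1)/3 for all k ≥ 0.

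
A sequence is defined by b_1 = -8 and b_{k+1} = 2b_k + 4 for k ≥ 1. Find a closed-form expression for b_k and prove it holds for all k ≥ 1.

Claim: b_k = -2^{k+1} − 4.

Base case: b_1 = -8, and -2^{1+1} − 4 = -4 − 4 = -8.
Assume b_m = -2^{m+1} − 4 for some m ≥ 1.
Then b_{m+1} = 2b_m + 4 = 2·(-2^{m+1} − 4) + 4 = -2^{m+2} − 8 + 4 = -2^{m+2} − 4.
Hence b_k = -2^{k+1} − 4 for every k ≥ 1, by induction.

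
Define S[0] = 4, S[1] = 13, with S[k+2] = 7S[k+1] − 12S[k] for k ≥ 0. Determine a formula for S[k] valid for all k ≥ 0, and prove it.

Claim: S[k] = 3·3^k + 4^k.

Base cases: S[0] = 4 and 3·3^0 + 4^0 = 4; S[1] = 13 and 3·3^1 + 4^1 = 13.
Assume S[j] = 3·3^j + 4^j for all 0 ≤ j ≤ r, where r ≥ 1.
Then S[r+1] = 7S[r] − 12S[r−1] = 7·(3·3^r + 4^r) − 12·(3·3^{r−1} + 4^{r−1}) = 3·(7·3 − 12)3^{r−1} + (7·4 − 12)4^{r−1} = 27·3^{r−1} + 16·4^{r−1} = 3·3^{r+1} + 4^{r+1}.
So the formula holds for r+1, and by strong induction S[k] = 3·3^k + 4^k for all k ≥ 0.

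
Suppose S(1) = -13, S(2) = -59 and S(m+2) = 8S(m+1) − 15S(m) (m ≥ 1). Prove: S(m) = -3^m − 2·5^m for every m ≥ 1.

Base cases: S(1) = -13 and -3^1 − 2·5^1 = -13; S(2) = -59 and -3^2 − 2·5^2 = -59.
Assume S(i) = -3^i − 2·5^i for all 1 ≤ i ≤ j, where j ≥ 2.
Then S(j+1) = 8S(j) − 15S(j−1) = 8·(-3^j − 2·5^j) − 15·(-3^{j−1} − 2·5^{j−1}) = -(8·3 − 15)3^{j−1} − 2·(8·5 − 15)5^{j−1} = -9·3^{j−1} − 50·5^{j−1} = -3^{j+1} − 2·5^{j+1}.
So the formula holds for j+1, and by strong induction S(m) = -3^m − 2·5^m for all m ≥ 1.

S(m) = -3^m − 2·5^m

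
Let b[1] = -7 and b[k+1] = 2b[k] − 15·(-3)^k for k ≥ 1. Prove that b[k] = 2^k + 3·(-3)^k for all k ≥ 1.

Base case: b[1] = -7, and 2^1 + 3·(-3)^1 = 2 − 9 = -7.
Assume b[r] = 2^r + 3·(-3)^r for some r ≥ 1.
Then b[r+1] = 2b[r] − 15·(-3)^r = 2·(2^r + 3·(-3)^r) − 15·(-3)^r = 2^{r+1} + 6·(-3)^r − 15·(-3)^r = 2^{r+1} − 9·(-3)^r = 2^{r+1} + 3·(-3)^{r+1}.
Hence b[k] = 2^k + 3·(-3)^k for every k ≥ 1, by induction.

b[k] = 2^k + 3·(-3)^k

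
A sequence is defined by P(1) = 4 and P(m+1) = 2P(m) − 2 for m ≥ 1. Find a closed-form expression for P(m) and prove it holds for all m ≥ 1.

Claim: P(m) = 2^m + 2.

Base case: P(1) = 4, and 2^1 + 2 = 2 + 2 = 4.
Assume P(r) = 2^r + 2 for some r ≥ 1.
Then P(r+1) = 2P(r) − 2 = 2·(2^r + 2) − 2 = 2^{r+1} + 4 − 2 = 2^{r+1} + 2.
By induction, P(m) = 2^m + 2 for all m ≥ 1.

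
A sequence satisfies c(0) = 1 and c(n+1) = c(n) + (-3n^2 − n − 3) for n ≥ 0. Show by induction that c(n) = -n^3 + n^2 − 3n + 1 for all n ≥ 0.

Base case: c(0) = 1, and -0^3 + 0^2 − 3·0 + 1 = 1.
Assume c(j) = -j^3 + j^2 − 3j + 1.
Then c(j+1) = c(j) + (-3j^2 − j − 3) = (-j^3 + j^2 − 3j + 1) + (-3j^2 − j − 3) = -j^3 − 2j^2 − 4j − 2,
and -(j+1)^3 + (j+1)^2 − 3·(j+1) + 1 = -j^3 − 2j^2 − 4j − 2.
Hence c(n) = -n^3 + n^2 − 3n + 1 for every n ≥ 0, by induction.

c(n) = -n^3 + n^2 − 3n + 1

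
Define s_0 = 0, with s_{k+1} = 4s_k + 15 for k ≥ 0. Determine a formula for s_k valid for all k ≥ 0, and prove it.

Claim: s_k = 5·4^k − 5.

Base case: s_0 = 0, and 5·4^0 − 5 = 5 − 5 = 0.
Assume s_j = 5·4^j − 5 for some j ≥ 0.
Then s_{j+1} = 4s_j + 15 = 4·(5·4^j − 5) + 15 = 20·4^j − 20 + 15 = 5·4^{j+1} − 5.
This completes the inductive step, so s_k = 5·4^k − 5 for all k ≥ 0.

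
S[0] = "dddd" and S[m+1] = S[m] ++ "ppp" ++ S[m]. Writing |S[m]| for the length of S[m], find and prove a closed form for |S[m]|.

Claim: |S[m]| = 7·2^m − 3.

Base case: |S[0]| = 4, and 7·2^0 − 3 = 4.
Assume |S[k]| = 7·2^k − 3.
Then |S[k+1]| = |S[k]| + 3 + |S[k]| = 2|S[k]| + 3 = 2(7·2^k − 3) + 3 = 7·2^{k+1} − 6 + 3 = 7·2^{k+1} − 3.
Hence |S[m]| = 7·2^m − 3 for every m ≥ 0, by induction.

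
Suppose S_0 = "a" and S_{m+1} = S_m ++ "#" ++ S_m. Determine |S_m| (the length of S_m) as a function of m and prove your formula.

Claim: |S_m| = 2^{m+1} − 1.

Base case: |S_0| = 1, and 2^{0+1} − 1 = 1.
Assume |S_r| = 2^{r+1} − 1.
Then |S_{r+1}| = |S_r| + 1 + |S_r| = 2|S_r| + 1 = 2(2^{r+1} − 1) + 1 = 2^{r+2} − 2 + 1 = 2^{r+2} − 1.
So the formula holds for r+1, and by induction |S_m| = 2^{m+1} − 1 for all m ≥ 0.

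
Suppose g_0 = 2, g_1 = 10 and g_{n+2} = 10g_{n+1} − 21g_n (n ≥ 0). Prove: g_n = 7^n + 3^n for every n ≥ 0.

Base cases: g_0 = 2 and 7^0 + 3^0 = 2; g_1 = 10 and 7^1 + 3^1 = 10.
Assume g_j = 7^j + 3^j for all 0 ≤ j ≤ r, where r ≥ 1.
Then g_{r+1} = 10g_r − 21g_{r−1} = 10·(7^r + 3^r) − 21·(7^{r−1} + 3^{r−1}) = (10·7 − 21)7^{r−1} + (10·3 − 21)3^{r−1} = 49·7^{r−1} + 9·3^{r−1} = 7^{r+1} + 3^{r+1}.
So the formula holds for r+1, and by strong induction g_n = 7^n + 3^n for all n ≥ 0.

g_n = 7^n + 3^n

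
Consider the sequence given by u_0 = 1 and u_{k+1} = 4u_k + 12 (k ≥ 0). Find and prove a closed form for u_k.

Claim: u_k = 5·4^k − 4.

Base case: u_0 = 1, and 5·4^0 − 4 = 5 − 4 = 1.
Assume u_m = 5·4^m − 4 for some m ≥ 0.
Then u_{m+1} = 4u_m + 12 = 4·(5·4^m − 4) + 12 = 20·4^m − 16 + 12 = 5·4^{m+1} − 4.
This completes the inductive step, so u_k = 5·4^k − 4 for all k ≥ 0.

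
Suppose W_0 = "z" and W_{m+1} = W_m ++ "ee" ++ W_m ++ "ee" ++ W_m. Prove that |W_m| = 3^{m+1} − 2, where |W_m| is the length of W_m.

Base case: |W_0| = 1, and 3^{0+1} − 2 = 1.
Assume |W_r| = 3^{r+1} − 2.
Then |W_{r+1}| = 3|W_r| + 4 = 3(3^{r+1} − 2) + 4 = 3^{r+2} − 6 + 4 = 3^{r+2} − 2.
By induction, |W_m| = 3^{m+1} − 2 for all m ≥ 0.

|W_m| = 3^{m+1} − 2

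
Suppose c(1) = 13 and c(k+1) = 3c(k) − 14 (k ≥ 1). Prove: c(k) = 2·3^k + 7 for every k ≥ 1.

Base case: c(1) = 13, and 2·3^1 + 7 = 6 + 7 = 13.
Assume c(j) = 2·3^j + 7 for some j ≥ 1.
Then c(j+1) = 3c(j) − 14 = 3·(2·3^j + 7) − 14 = 6·3^j + 21 − 14 = 2·3^{j+1} + 7.
So the formula holds for j+1, and by induction c(k) = 2·3^k + 7 for all k ≥ 1.

c(k) = 2·3^k + 7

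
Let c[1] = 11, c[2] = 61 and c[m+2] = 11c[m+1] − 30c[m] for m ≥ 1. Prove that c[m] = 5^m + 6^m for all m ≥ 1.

Base cases: c[1] = 11 and 5^1 + 6^1 = 11; c[2] = 61 and 5^2 + 6^2 = 61.
Assume c[j] = 5^j + 6^j for all 1 ≤ j ≤ k, where k ≥ 2.
Then c[k+1] = 11c[k] − 30c[k−1] = 11·(5^k + 6^k) − 30·(5^{k−1} + 6^{k−1}) = (11·5 − 30)5^{k−1} + (11·6 − 30)6^{k−1} = 25·5^{k−1} + 36·6^{k−1} = 5^{k+1} + 6^{k+1}.
So the formula holds for k+1, and by strong induction c[m] = 5^m + 6^m for all m ≥ 1.

c[m] = 5^m + 6^m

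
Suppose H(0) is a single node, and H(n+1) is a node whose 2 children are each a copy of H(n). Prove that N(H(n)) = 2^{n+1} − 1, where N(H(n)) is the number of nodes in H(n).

Base case: N(H(0)) = 1, and 2^{0+1} − 1 = 1.
Assume N(H(m)) = 2^{m+1} − 1.
Then N(H(m+1)) = 1 + 2N(H(m)) = 1 + 2(2^{m+1} − 1) = 2^{m+2} − 2 + 1 = 2^{m+2} − 1.
Hence N(H(n)) = 2^{n+1} − 1 for every n ≥ 0, by induction.

N(H(n)) = 2^{n+1} − 1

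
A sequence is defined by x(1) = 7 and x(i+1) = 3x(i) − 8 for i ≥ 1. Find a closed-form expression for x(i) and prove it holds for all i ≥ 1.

Claim: x(i) = 3^i + 4.

Base case: x(1) = 7, and 3^1 + 4 = 3 + 4 = 7.
Assume x(k) = 3^k + 4 for some k ≥ 1.
Then x(k+1) = 3x(k) − 8 = 3·(3^k + 4) − 8 = 3^{k+1} + 12 − 8 = 3^{k+1} + 4.
So the formula holds for k+1, and by induction x(i) = 3^i + 4 for all i ≥ 1.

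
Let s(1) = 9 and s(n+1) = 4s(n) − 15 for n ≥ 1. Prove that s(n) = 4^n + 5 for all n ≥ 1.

Base case: s(1) = 9, and 4^1 + 5 = 4 + 5 = 9.
Assume s(k) = 4^k + 5 for some k ≥ 1.
Then s(k+1) = 4s(k) − 15 = 4·(4^k + 5) − 15 = 4^{k+1} + 20 − 15 = 4^{k+1} + 5.
By induction, s(n) = 4^n + 5 for all n ≥ 1.

s(n) = 4^n + 5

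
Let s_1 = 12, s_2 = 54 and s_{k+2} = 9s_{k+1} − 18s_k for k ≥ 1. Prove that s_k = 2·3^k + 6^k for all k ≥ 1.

Base cases: s_1 = 12 and 2·3^1 + 6^1 = 12; s_2 = 54 and 2·3^2 + 6^2 = 54.
Assume s_j = 2·3^j + 6^j for all 1 ≤ j ≤ r, where r ≥ 2.
Then s_{r+1} = 9s_r − 18s_{r−1} = 9·(2·3^r + 6^r) − 18·(2·3^{r−1} + 6^{r−1}) = 2·(9·3 − 18)3^{r−1} + (9·6 − 18)6^{r−1} = 18·3^{r−1} + 36·6^{r−1} = 2·3^{r+1} + 6^{r+1}.
This completes the inductive step, so s_k = 2·3^k + 6^k for all k ≥ 1.

s_k = 2·3^k + 6^k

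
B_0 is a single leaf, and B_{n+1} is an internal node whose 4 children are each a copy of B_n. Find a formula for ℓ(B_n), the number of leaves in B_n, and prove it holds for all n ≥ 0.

Claim: ℓ(B_n) = 4^n.

Base case: ℓ(B_0) = 1, and 4^0 = 1.
Assume ℓ(B_m) = 4^m.
Then ℓ(B_{m+1}) = 4·ℓ(B_m) = 4·4^m = 4^{m+1}.
So the formula holds for m+1, and by induction ℓ(B_n) = 4^n for all n ≥ 0.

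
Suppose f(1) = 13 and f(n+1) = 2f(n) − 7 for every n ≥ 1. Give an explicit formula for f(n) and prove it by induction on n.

Claim: f(n) = 3·2^n + 7.

Base case: f(1) = 13, and 3·2^1 + 7 = 6 + 7 = 13.
Assume f(k) = 3·2^k + 7 for some k ≥ 1.
Then f(k+1) = 2f(k) − 7 = 2·(3·2^k + 7) − 7 = 6·2^k + 14 − 7 = 3·2^{k+1} + 7.
Hence f(n) = 3·2^n + 7 for every n ≥ 1, by induction.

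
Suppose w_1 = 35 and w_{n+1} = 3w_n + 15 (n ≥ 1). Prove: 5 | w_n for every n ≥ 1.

Base case: w_1 = 35 = 5·7, so 5 | w_1.
Assume 5 | w_r, so w_r = 5t for some integer t.
Then w_{r+1} = 3w_r + 15 = 3·(5t) + 15 = 5(3t + 3), so 5 | w_{r+1}.
Hence 5 | w_n for every n ≥ 1, by induction.

5 | w_n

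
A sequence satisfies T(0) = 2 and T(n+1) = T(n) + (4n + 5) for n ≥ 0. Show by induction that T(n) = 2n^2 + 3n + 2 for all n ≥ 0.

Base case: T(0) = 2, and 2·0^2 + 3·0 + 2 = 2.
Assume T(m) = 2m^2 + 3m + 2.
Then T(m+1) = T(m) + (4m + 5) = (2m^2 + 3m + 2) + (4m + 5) = 2m^2 + 7m + 7,
and 2·(m+1)^2 + 3·(m+1) + 2 = 2m^2 + 7m + 7.
By induction, T(n) = 2n^2 + 3n + 2 for all n ≥ 0.

T(n) = 2n^2 + 3n + 2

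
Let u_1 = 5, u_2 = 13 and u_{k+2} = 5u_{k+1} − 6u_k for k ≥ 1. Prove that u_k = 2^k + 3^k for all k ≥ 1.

Base cases: u_1 = 5 and 2^1 + 3^1 = 5; u_2 = 13 and 2^2 + 3^2 = 13.
Assume u_i = 2^i + 3^i for all 1 ≤ i ≤ j, where j ≥ 2.
Then u_{j+1} = 5u_j − 6u_{j−1} = 5·(2^j + 3^j) − 6·(2^{j−1} + 3^{j−1}) = (5·2 − 6)2^{j−1} + (5·3 − 6)3^{j−1} = 4·2^{j−1} + 9·3^{j−1} = 2^{j+1} + 3^{j+1}.
This completes the inductive step, so u_k = 2^k + 3^k for all k ≥ 1.

u_k = 2^k + 3^k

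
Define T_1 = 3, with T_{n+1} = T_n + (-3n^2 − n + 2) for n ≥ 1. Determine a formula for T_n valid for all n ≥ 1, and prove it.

Claim: T_n = -n^3 + n^2 + 2n + 1.

Base case: T_1 = 3, and -1^3 + 1^2 + 2·1 + 1 = 3.
Assume T_r = -r^3 + r^2 + 2r + 1.
Then T_{r+1} = T_r + (-3r^2 − r + 2) = (-r^3 + r^2 + 2r + 1) + (-3r^2 − r + 2) = -r^3 − 2r^2 + r + 3,
and -(r+1)^3 + (r+1)^2 + 2·(r+1) + 1 = -r^3 − 2r^2 + r + 3.
This completes the inductive step, so T_n = -n^3 + n^2 + 2n + 1 for all n ≥ 1.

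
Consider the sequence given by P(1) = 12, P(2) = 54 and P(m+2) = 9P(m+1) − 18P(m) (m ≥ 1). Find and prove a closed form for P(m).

Claim: P(m) = 2·3^m + 6^m.

Base cases: P(1) = 12 and 2·3^1 + 6^1 = 12; P(2) = 54 and 2·3^2 + 6^2 = 54.
Assume P(i) = 2·3^i + 6^i for all 1 ≤ i ≤ j, where j ≥ 2.
Then P(j+1) = 9P(j) − 18P(j−1) = 9·(2·3^j + 6^j) − 18·(2·3^{j−1} + 6^{j−1}) = 2·(9·3 − 18)3^{j−1} + (9·6 − 18)6^{j−1} = 18·3^{j−1} + 36·6^{j−1} = 2·3^{j+1} + 6^{j+1}.
By strong induction, P(m) = 2·3^m + 6^m for all m ≥ 1.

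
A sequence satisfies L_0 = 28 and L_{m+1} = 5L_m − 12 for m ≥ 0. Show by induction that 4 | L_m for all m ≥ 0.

Base case: L_0 = 28 = 4·7, so 4 | L_0.
Assume 4 | L_k, so L_k = 4t for some integer t.
Then L_{k+1} = 5L_k − 12 = 5·(4t) − 12 = 4(5t − 3), so 4 | L_{k+1}.
By induction, 4 | L_m for all m ≥ 0.

4 | L_m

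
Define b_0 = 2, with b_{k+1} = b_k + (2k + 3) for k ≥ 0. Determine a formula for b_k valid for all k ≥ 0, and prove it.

Claim: b_k = k^2 + 2k + 2.

Base case: b_0 = 2, and 0^2 + 2·0 + 2 = 2.
Assume b_r = r^2 + 2r + 2.
Then b_{r+1} = b_r + (2r + 3) = (r^2 + 2r + 2) + (2r + 3) = r^2 + 4r + 5,
and (r+1)^2 + 2·(r+1) + 2 = r^2 + 4r + 5.
This completes the inductive step, so b_k = k^2 + 2k + 2 for all k ≥ 0.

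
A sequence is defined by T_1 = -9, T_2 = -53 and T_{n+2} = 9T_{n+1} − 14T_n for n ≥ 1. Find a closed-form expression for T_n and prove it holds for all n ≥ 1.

Claim: T_n = -7^n − 2^n.

Base cases: T_1 = -9 and -7^1 − 2^1 = -9; T_2 = -53 and -7^2 − 2^2 = -53.
Assume T_j = -7^j − 2^j for all 1 ≤ j ≤ r, where r ≥ 2.
Then T_{r+1} = 9T_r − 14T_{r−1} = 9·(-7^r − 2^r) − 14·(-7^{r−1} − 2^{r−1}) = -(9·7 − 14)7^{r−1} − (9·2 − 14)2^{r−1} = -49·7^{r−1} − 4·2^{r−1} = -7^{r+1} − 2^{r+1}.
Hence T_n = -7^n − 2^n for every n ≥ 1, by strong induction.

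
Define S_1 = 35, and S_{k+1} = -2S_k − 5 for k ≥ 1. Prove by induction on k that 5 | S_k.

Base case: S_1 = 35 = 5·7, so 5 | S_1.
Assume 5 | S_r, so S_r = 5t for some integer t.
Then S_{r+1} = -2S_r − 5 = -2·(5t) − 5 = 5(-2t − 1), so 5 | S_{r+1}.
Hence 5 | S_k for every k ≥ 1, by induction.

5 | S_k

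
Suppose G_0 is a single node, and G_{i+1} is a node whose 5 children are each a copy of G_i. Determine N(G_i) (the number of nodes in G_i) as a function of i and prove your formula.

Claim: N(G_i) = (5^{i+1} − 1)/4.

Base case: N(G_0) = 1, and (5^{0+1} − 1)/4 = 1.
Assume N(G_k) = (5^{k+1} − 1)/4.
Then N(G_{k+1}) = 1 + 5N(G_k) = 1 + 5·(5^{k+1} − 1)/4 = 1 + (5^{k+2} − 5)/4 = (4 + 5^{k+2} − 5)/4 = (5^{k+2} − 1)/4.
This completes the inductive step, so N(G_i) = (5^{i+1} − 1)/4 for all i ≥ 0.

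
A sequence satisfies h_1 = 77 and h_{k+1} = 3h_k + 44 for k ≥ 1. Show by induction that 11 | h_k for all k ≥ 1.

Base case: h_1 = 77 = 11·7, so 11 | h_1.
Assume 11 | h_j, so h_j = 11t for some integer t.
Then h_{j+1} = 3h_j + 44 = 3·(11t) + 44 = 11(3t + 4), so 11 | h_{j+1}.
So the property holds for j+1, and by induction 11 | h_k for all k ≥ 1.

11 | h_k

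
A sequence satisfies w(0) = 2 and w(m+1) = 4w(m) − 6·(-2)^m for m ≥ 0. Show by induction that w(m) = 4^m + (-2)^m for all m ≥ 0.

Base case: w(0) = 2, and 4^0 + (-2)^0 = 1 + 1 = 2.
Assume w(k) = 4^k + (-2)^k for some k ≥ 0.
Then w(k+1) = 4w(k) − 6·(-2)^k = 4·(4^k + (-2)^k) − 6·(-2)^k = 4^{k+1} + 4·(-2)^k − 6·(-2)^k = 4^{k+1} − 2·(-2)^k = 4^{k+1} + (-2)^{k+1}.
So the formula holds for k+1, and by induction w(m) = 4^m + (-2)^m for all m ≥ 0.

w(m) = 4^m + (-2)^m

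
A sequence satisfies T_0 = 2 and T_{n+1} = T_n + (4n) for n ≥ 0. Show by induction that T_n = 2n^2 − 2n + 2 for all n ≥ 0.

Base case: T_0 = 2, and 2·0^2 − 2·0 + 2 = 2.
Assume T_r = 2r^2 − 2r + 2.
Then T_{r+1} = T_r + (4r) = (2r^2 − 2r + 2) + (4r) = 2r^2 + 2r + 2,
and 2·(r+1)^2 − 2·(r+1) + 2 = 2r^2 + 2r + 2.
By induction, T_n = 2n^2 − 2n + 2 for all n ≥ 0.

T_n = 2n^2 − 2n + 2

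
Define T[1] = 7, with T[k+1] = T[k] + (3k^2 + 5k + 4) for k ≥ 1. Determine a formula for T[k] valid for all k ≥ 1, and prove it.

Claim: T[k] = k^3 + k^2 + 2k + 3.

Base case: T[1] = 7, and 1^3 + 1^2 + 2·1 + 3 = 7.
Assume T[m] = m^3 + m^2 + 2m + 3.
Then T[m+1] = T[m] + (3m^2 + 5m + 4) = (m^3 + m^2 + 2m + 3) + (3m^2 + 5m + 4) = m^3 + 4m^2 + 7m + 7,
and (m+1)^3 + (m+1)^2 + 2·(m+1) + 3 = m^3 + 4m^2 + 7m + 7.
By induction, T[k] = k^3 + k^2 + 2k + 3 for all k ≥ 1.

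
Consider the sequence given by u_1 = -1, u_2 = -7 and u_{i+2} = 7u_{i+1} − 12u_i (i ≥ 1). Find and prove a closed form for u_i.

Claim: u_i = -4^i + 3^i.

Base cases: u_1 = -1 and -4^1 + 3^1 = -1; u_2 = -7 and -4^2 + 3^2 = -7.
Assume u_t = -4^t + 3^t for all 1 ≤ t ≤ j, where j ≥ 2.
Then u_{j+1} = 7u_j − 12u_{j−1} = 7·(-4^j + 3^j) − 12·(-4^{j−1} + 3^{j−1}) = -(7·4 − 12)4^{j−1} + (7·3 − 12)3^{j−1} = -16·4^{j−1} + 9·3^{j−1} = -4^{j+1} + 3^{j+1}.
So the formula holds for j+1, and by strong induction u_i = -4^i + 3^i for all i ≥ 1.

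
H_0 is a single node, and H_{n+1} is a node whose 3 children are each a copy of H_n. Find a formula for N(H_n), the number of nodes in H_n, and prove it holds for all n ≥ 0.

Claim: N(H_n) = (3^{n+1} − 1)/2.

Base case: N(H_0) = 1, and (3^{0+1} − 1)/2 = 1.
Assume N(H_r) = (3^{r+1} − 1)/2.
Then N(H_{r+1}) = 1 + 3N(H_r) = 1 + 3·(3^{r+1} − 1)/2 = 1 + (3^{r+2} − 3)/2 = (2 + 3^{r+2} − 3)/2 = (3^{r+2} − 1)/2.
Hence N(H_n) = (3^{n+1} − 1)/2 for every n ≥ 0, by induction.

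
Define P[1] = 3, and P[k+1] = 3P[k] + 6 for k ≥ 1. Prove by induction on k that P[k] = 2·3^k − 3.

Base case: P[1] = 3, and 2·3^1 − 3 = 6 − 3 = 3.
Assume P[j] = 2·3^j − 3 for some j ≥ 1.
Then P[j+1] = 3P[j] + 6 = 3·(2·3^j − 3) + 6 = 6·3^j − 9 + 6 = 2·3^{j+1} − 3.
By induction, P[k] = 2·3^k − 3 for all k ≥ 1.

P[k] = 2·3^k − 3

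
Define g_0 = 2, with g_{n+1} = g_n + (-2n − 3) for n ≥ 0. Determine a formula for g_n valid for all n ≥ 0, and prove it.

Claim: g_n = -n^2 − 2n + 2.

Base case: g_0 = 2, and -0^2 − 2·0 + 2 = 2.
Assume g_k = -k^2 − 2k + 2.
Then g_{k+1} = g_k + (-2k − 3) = (-k^2 − 2k + 2) + (-2k − 3) = -k^2 − 4k − 1,
and -(k+1)^2 − 2·(k+1) + 2 = -k^2 − 4k − 1.
By induction, g_n = -n^2 − 2n + 2 for all n ≥ 0.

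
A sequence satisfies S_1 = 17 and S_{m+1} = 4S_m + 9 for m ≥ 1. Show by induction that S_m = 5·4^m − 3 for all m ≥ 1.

Base case: S_1 = 17, and 5·4^1 − 3 = 20 − 3 = 17.
Assume S_j = 5·4^j − 3 for some j ≥ 1.
Then S_{j+1} = 4S_j + 9 = 4·(5·4^j − 3) + 9 = 20·4^j − 12 + 9 = 5·4^{j+1} − 3.
Hence S_m = 5·4^m − 3 for every m ≥ 1, by induction.

S_m = 5·4^m − 3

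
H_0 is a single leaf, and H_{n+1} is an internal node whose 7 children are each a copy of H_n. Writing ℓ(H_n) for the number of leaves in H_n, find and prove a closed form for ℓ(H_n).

Claim: ℓ(H_n) = 7^n.

Base case: ℓ(H_0) = 1, and 7^0 = 1.
Assume ℓ(H_r) = 7^r.
Then ℓ(H_{r+1}) = 7·ℓ(H_r) = 7·7^r = 7^{r+1}.
So the formula holds for r+1, and by induction ℓ(H_n) = 7^n for all n ≥ 0.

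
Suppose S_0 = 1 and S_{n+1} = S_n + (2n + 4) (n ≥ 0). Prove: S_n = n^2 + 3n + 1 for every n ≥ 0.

Base case: S_0 = 1, and 0^2 + 3·0 + 1 = 1.
Assume S_j = j^2 + 3j + 1.
Then S_{j+1} = S_j + (2j + 4) = (j^2 + 3j + 1) + (2j + 4) = j^2 + 5j + 5,
and (j+1)^2 + 3·(j+1) + 1 = j^2 + 5j + 5.
By induction, S_n = n^2 + 3n + 1 for all n ≥ 0.

S_n = n^2 + 3n + 1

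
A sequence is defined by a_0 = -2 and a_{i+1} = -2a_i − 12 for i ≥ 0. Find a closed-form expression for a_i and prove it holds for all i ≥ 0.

Claim: a_i = 2·(-2)^i − 4.

Base case: a_0 = -2, and 2·(-2)^0 − 4 = 2 − 4 = -2.
Assume a_m = 2·(-2)^m − 4 for some m ≥ 0.
Then a_{m+1} = -2a_m − 12 = -2·(2·(-2)^m − 4) − 12 = -4·(-2)^m + 8 − 12 = 2·(-2)^{m+1} − 4.
By induction, a_i = 2·(-2)^i − 4 for all i ≥ 0.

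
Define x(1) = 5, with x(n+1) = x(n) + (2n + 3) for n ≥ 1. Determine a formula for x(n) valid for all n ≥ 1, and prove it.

Claim: x(n) = n^2 + 2n + 2.

Base case: x(1) = 5, and 1^2 + 2·1 + 2 = 5.
Assume x(j) = j^2 + 2j + 2.
Then x(j+1) = x(j) + (2j + 3) = (j^2 + 2j + 2) + (2j + 3) = j^2 + 4j + 5,
and (j+1)^2 + 2·(j+1) + 2 = j^2 + 4j + 5.
By induction, x(n) = n^2 + 2n + 2 for all n ≥ 1.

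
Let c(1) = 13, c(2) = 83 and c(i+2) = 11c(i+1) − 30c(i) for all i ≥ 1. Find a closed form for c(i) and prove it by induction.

Claim: c(i) = 3·6^i − 5^i.

Base cases: c(1) = 13 and 3·6^1 − 5^1 = 13; c(2) = 83 and 3·6^2 − 5^2 = 83.
Assume c(t) = 3·6^t − 5^t for all 1 ≤ t ≤ j, where j ≥ 2.
Then c(j+1) = 11c(j) − 30c(j−1) = 11·(3·6^j − 5^j) − 30·(3·6^{j−1} − 5^{j−1}) = 3·(11·6 − 30)6^{j−1} − (11·5 − 30)5^{j−1} = 108·6^{j−1} − 25·5^{j−1} = 3·6^{j+1} − 5^{j+1}.
This completes the inductive step, so c(i) = 3·6^i − 5^i for all i ≥ 1.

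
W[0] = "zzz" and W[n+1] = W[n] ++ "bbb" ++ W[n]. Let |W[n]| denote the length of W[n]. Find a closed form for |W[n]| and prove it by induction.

Claim: |W[n]| = 6·2^n − 3.

Base case: |W[0]| = 3, and 6·2^0 − 3 = 3.
Assume |W[k]| = 6·2^k − 3.
Then |W[k+1]| = |W[k]| + 3 + |W[k]| = 2|W[k]| + 3 = 2(6·2^k − 3) + 3 = 6·2^{k+1} − 6 + 3 = 6·2^{k+1} − 3.
By induction, |W[n]| = 6·2^n − 3 for all n ≥ 0.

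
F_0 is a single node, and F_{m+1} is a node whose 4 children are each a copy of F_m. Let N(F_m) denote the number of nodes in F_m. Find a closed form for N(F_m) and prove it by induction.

Claim: N(F_m) = (4^{m+1} − 1)/3.

Base case: N(F_0) = 1, and (4^{0+1} − 1)/3 = 1.
Assume N(F_r) = (4^{r+1} − 1)/3.
Then N(F_{r+1}) = 1 + 4N(F_r) = 1 + 4·(4^{r+1} − 1)/3 = 1 + (4^{r+2} − 4)/3 = (3 + 4^{r+2} − 4)/3 = (4^{r+2} − 1)/3.
This completes the inductive step, so N(F_m) = (4^{m+1} − 1)/3 for all m ≥ 0.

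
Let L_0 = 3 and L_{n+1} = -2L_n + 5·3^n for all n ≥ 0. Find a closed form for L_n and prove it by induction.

Claim: L_n = 2·(-2)^n + 3^n.

Base case: L_0 = 3, and 2·(-2)^0 + 3^0 = 2 + 1 = 3.
Assume L_k = 2·(-2)^k + 3^k for some k ≥ 0.
Then L_{k+1} = -2L_k + 5·3^k = -2·(2·(-2)^k + 3^k) + 5·3^k = 2·(-2)^{k+1} − 2·3^k + 5·3^k = 2·(-2)^{k+1} + 3·3^k = 2·(-2)^{k+1} + 3^{k+1}.
This completes the inductive step, so L_n = 2·(-2)^n + 3^n for all n ≥ 0.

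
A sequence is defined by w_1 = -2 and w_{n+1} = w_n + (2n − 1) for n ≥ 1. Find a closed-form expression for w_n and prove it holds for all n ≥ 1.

Claim: w_n = n^2 − 2n − 1.

Base case: w_1 = -2, and 1^2 − 2·1 − 1 = -2.
Assume w_r = r^2 − 2r − 1.
Then w_{r+1} = w_r + (2r − 1) = (r^2 − 2r − 1) + (2r − 1) = r^2 − 2,
and (r+1)^2 − 2·(r+1) − 1 = r^2 − 2.
Hence w_n = n^2 − 2n − 1 for every n ≥ 1, by induction.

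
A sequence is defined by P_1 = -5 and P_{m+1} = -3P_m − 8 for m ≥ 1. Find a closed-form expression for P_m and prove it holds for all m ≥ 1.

Claim: P_m = (-3)^m − 2.

Base case: P_1 = -5, and (-3)^1 − 2 = -3 − 2 = -5.
Assume P_k = (-3)^k − 2 for some k ≥ 1.
Then P_{k+1} = -3P_k − 8 = -3·((-3)^k − 2) − 8 = -3·(-3)^k + 6 − 8 = (-3)^{k+1} − 2.
By induction, P_m = (-3)^m − 2 for all m ≥ 1.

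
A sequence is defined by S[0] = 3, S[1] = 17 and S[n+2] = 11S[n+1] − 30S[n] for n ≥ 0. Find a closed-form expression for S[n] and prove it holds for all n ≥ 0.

Claim: S[n] = 2·6^n + 5^n.

Base cases: S[0] = 3 and 2·6^0 + 5^0 = 3; S[1] = 17 and 2·6^1 + 5^1 = 17.
Assume S[j] = 2·6^j + 5^j for all 0 ≤ j ≤ k, where k ≥ 1.
Then S[k+1] = 11S[k] − 30S[k−1] = 11·(2·6^k + 5^k) − 30·(2·6^{k−1} + 5^{k−1}) = 2·(11·6 − 30)6^{k−1} + (11·5 − 30)5^{k−1} = 72·6^{k−1} + 25·5^{k−1} = 2·6^{k+1} + 5^{k+1}.
Hence S[n] = 2·6^n + 5^n for every n ≥ 0, by strong induction.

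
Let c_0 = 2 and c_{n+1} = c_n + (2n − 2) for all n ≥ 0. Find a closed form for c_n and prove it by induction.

Claim: c_n = n^2 − 3n + 2.

Base case: c_0 = 2, and 0^2 − 3·0 + 2 = 2.
Assume c_j = j^2 − 3j + 2.
Then c_{j+1} = c_j + (2j − 2) = (j^2 − 3j + 2) + (2j − 2) = j^2 − j,
and (j+1)^2 − 3·(j+1) + 2 = j^2 − j.
This completes the inductive step, so c_n = n^2 − 3n + 2 for all n ≥ 0.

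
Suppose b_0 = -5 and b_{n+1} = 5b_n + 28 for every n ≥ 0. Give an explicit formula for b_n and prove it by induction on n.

Claim: b_n = 2·5^n − 7.

Base case: b_0 = -5, and 2·5^0 − 7 = 2 − 7 = -5.
Assume b_k = 2·5^k − 7 for some k ≥ 0.
Then b_{k+1} = 5b_k + 28 = 5·(2·5^k − 7) + 28 = 10·5^k − 35 + 28 = 2·5^{k+1} − 7.
This completes the inductive step, so b_n = 2·5^n − 7 for all n ≥ 0.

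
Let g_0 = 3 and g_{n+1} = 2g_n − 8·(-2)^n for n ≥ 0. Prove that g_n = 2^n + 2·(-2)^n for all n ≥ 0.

Base case: g_0 = 3, and 2^0 + 2·(-2)^0 = 1 + 2 = 3.
Assume g_k = 2^k + 2·(-2)^k for some k ≥ 0.
Then g_{k+1} = 2g_k − 8·(-2)^k = 2·(2^k + 2·(-2)^k) − 8·(-2)^k = 2^{k+1} + 4·(-2)^k − 8·(-2)^k = 2^{k+1} − 4·(-2)^k = 2^{k+1} + 2·(-2)^{k+1}.
Hence g_n = 2^n + 2·(-2)^n for every n ≥ 0, by induction.

g_n = 2^n + 2·(-2)^n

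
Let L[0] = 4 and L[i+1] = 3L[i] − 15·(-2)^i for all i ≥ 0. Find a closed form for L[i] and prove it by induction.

Claim: L[i] = 3^i + 3·(-2)^i.

Base case: L[0] = 4, and 3^0 + 3·(-2)^0 = 1 + 3 = 4.
Assume L[j] = 3^j + 3·(-2)^j for some j ≥ 0.
Then L[j+1] = 3L[j] − 15·(-2)^j = 3·(3^j + 3·(-2)^j) − 15·(-2)^j = 3^{j+1} + 9·(-2)^j − 15·(-2)^j = 3^{j+1} − 6·(-2)^j = 3^{j+1} + 3·(-2)^{j+1}.
By induction, L[i] = 3^i + 3·(-2)^i for all i ≥ 0.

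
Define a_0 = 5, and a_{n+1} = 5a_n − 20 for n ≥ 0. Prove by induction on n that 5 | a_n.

Base case: a_0 = 5 = 5·1, so 5 | a_0.
Assume 5 | a_r, so a_r = 5t for some integer t.
Then a_{r+1} = 5a_r − 20 = 5·(5t) − 20 = 5(5t − 4), so 5 | a_{r+1}.
This completes the inductive step, so 5 | a_n for all n ≥ 0.

5 | a_n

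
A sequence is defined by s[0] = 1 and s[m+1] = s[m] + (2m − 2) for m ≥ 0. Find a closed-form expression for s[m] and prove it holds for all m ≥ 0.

Claim: s[m] = m^2 − 3m + 1.

Base case: s[0] = 1, and 0^2 − 3·0 + 1 = 1.
Assume s[j] = j^2 − 3j + 1.
Then s[j+1] = s[j] + (2j − 2) = (j^2 − 3j + 1) + (2j − 2) = j^2 − j − 1,
and (j+1)^2 − 3·(j+1) + 1 = j^2 − j − 1.
By induction, s[m] = m^2 − 3m + 1 for all m ≥ 0.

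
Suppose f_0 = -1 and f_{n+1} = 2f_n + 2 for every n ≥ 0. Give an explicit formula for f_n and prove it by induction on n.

Claim: f_n = 2^n − 2.

Base case: f_0 = -1, and 2^0 − 2 = 1 − 2 = -1.
Assume f_m = 2^m − 2 for some m ≥ 0.
Then f_{m+1} = 2f_m + 2 = 2·(2^m − 2) + 2 = 2^{m+1} − 4 + 2 = 2^{m+1} − 2.
This completes the inductive step, so f_n = 2^n − 2 for all n ≥ 0.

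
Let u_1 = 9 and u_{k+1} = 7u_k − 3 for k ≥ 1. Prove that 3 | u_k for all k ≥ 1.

Base case: u_1 = 9 = 3·3, so 3 | u_1.
Assume 3 | u_r, so u_r = 3t for some integer t.
Then u_{r+1} = 7u_r − 3 = 7·(3t) − 3 = 3(7t − 1), so 3 | u_{r+1}.
This completes the inductive step, so 3 | u_k for all k ≥ 1.

3 | u_k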